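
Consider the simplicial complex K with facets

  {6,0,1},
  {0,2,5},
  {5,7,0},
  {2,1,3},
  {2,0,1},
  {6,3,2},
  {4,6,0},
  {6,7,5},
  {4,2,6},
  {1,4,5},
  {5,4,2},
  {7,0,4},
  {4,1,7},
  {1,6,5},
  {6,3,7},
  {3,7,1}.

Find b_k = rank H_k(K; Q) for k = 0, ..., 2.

Take the total order 0 < 1 < 2 < 3 < 4 < 5 < 6 < 7 on the vertex set. Then K (dimension 2) consists of the simplices:

  0-simplices (8): [0], [1], [2], [3], [4], [5], [6], [7]
  1-simplices (24): (24 of them)
  2-simplices (16): [0,1,2], [0,1,6], [0,2,5], [0,4,6], [0,4,7], [0,5,7], [1,2,3], [1,3,7], [1,4,5], [1,4,7], [1,5,6], [2,3,6], [2,4,5], [2,4,6], [3,6,7], [5,6,7]

so the chain groups are C_0 ≅ Z^8, C_1 ≅ Z^24, C_2 ≅ Z^16.

The boundary map ∂_1: C_1 → C_0 sends each edge [p,q] (with p < q) to q − p.
The 8×24 boundary matrix has rank 7 and Smith normal form diag(1,1,1,1,1,1,1).

The boundary map ∂_2: C_2 → C_1 maps a triangle to the signed sum of its edges. For instance
  ∂[5,6,7] = [6,7] − [5,7] + [5,6],
  ∂[1,2,3] = [2,3] − [1,3] + [1,2].
The 24×16 boundary matrix has rank 15 and Smith normal form diag(1,1,1,1,1,1,1,1,1,1,1,1,1,1,1).

Reading off H_k = ker ∂_k / im ∂_{k+1}:

  H_0: rank C_0 − rank ∂_1 = 8 − 7 = 1, and the invariant factors of ∂_1 are all 1, so H_0 ≅ Z.
  H_1: rank ker ∂_1 − rank ∂_2 = (24 − 7) − 15 = 2, and the invariant factors of ∂_2 are all 1, so H_1 ≅ Z^2.
  H_2: rank ker ∂_2 − rank ∂_3 = (16 − 15) − 0 = 1, and there is no ∂_3, so H_2 ≅ Z.

Hence the Betti numbers are b_0 = 1, b_1 = 2, b_2 = 1.

b_0 = 1, b_1 = 2, b_2 = 1.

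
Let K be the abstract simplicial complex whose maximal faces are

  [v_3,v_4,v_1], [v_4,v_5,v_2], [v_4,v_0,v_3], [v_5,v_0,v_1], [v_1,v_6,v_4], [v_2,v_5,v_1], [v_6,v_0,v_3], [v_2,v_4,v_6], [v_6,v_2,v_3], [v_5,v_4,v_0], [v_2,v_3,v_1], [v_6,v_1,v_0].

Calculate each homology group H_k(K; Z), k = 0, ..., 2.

H_0 ≅ Z,  H_1 ≅ Z/2,  H_2 = 0.

Order the vertices as v_0 < v_1 < v_2 < v_3 < v_4 < v_5 < v_6. Listing each simplex with vertices in this order, K has dimension 2 with simplices:

  0-simplices (7): [v_0], [v_1], [v_2], [v_3], [v_4], [v_5], [v_6]
  1-simplices (18): (18 of them)
  2-simplices (12): (12 of them)

giving chain groups C_0 ≅ Z^7, C_1 ≅ Z^18, C_2 ≅ Z^12.

∂_1: C_1 → C_0 sends each edge [p,q] (with p < q) to q − p. For instance
  ∂[v_1,v_5] = [v_5] − [v_1].
As a 7×18 matrix over Z this has rank 6, with invariant factors (1,1,1,1,1,1).

Boundary ∂_2: C_2 → C_1 acts by ∂[p,q,r] = [q,r] − [p,r] + [p,q]. For instance
  ∂[v_0,v_1,v_6] = [v_1,v_6] − [v_0,v_6] + [v_0,v_1],
  ∂[v_2,v_4,v_6] = [v_4,v_6] − [v_2,v_6] + [v_2,v_4].
The 18×12 boundary matrix has rank 12 and Smith normal form diag(1,1,1,1,1,1,1,1,1,1,1,2).

Reading off H_k = ker ∂_k / im ∂_{k+1}:

  H_0: rank C_0 − rank ∂_1 = 7 − 6 = 1, and the invariant factors of ∂_1 are all 1, so H_0 = Z.
  H_1: rank ker ∂_1 − rank ∂_2 = (18 − 6) − 12 = 0, and ∂_2 has invariant factor 2 > 1, so H_1 = Z/2.
  H_2: rank ker ∂_2 − rank ∂_3 = (12 − 12) − 0 = 0, and there is no ∂_3, so H_2 = 0.

As a check, the Euler characteristic is 7 − 18 + 12 = 1, which agrees with 1 − 0 + 0 = 1.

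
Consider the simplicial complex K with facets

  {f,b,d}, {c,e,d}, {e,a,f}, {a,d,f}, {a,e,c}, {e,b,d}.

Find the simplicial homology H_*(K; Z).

Order the vertices as a < b < c < d < e < f. Listing each simplex with vertices in this order, K has dimension 2 with simplices:

  0-simplices (6): a, b, c, d, e, f
  1-simplices (12): ac, ad, ae, af, bd, be, bf, cd, ce, de, df, ef
  2-simplices (6): ace, adf, aef, bde, bdf, cde

so the chain groups are C_0 ≅ Z^6, C_1 ≅ Z^12, C_2 ≅ Z^6.

The boundary map ∂_1: C_1 → C_0 maps an edge to its endpoints' difference, ∂[p,q] = q − p. For instance
  ∂af = f − a.
As a 6×12 matrix over Z this has rank 5, with invariant factors (1,1,1,1,1).

∂_2: C_2 → C_1 sends each 2-simplex [p,q,r] to [q,r] − [p,r] + [p,q]. For instance
  ∂bde = de − be + bd,
  ∂adf = df − af + ad.
As a 12×6 matrix over Z this has rank 6, with invariant factors (1,1,1,1,1,1).

From H_k ≅ ker(∂_k) / im(∂_{k+1}) we obtain:

  H_0: rank C_0 − rank ∂_1 = 6 − 5 = 1, and the invariant factors of ∂_1 are all 1, so H_0 ≅ Z.
  H_1: rank ker ∂_1 − rank ∂_2 = (12 − 5) − 6 = 1, and the invariant factors of ∂_2 are all 1, so H_1 ≅ Z.
  H_2: rank ker ∂_2 − rank ∂_3 = (6 − 6) − 0 = 0, and there is no ∂_3, so H_2 ≅ 0.

H_0 ≅ Z,  H_1 ≅ Z,  H_2 = 0.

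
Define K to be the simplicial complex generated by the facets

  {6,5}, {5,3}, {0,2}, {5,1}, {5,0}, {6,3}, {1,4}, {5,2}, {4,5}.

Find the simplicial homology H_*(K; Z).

H_0 = Z,  H_1 = Z^3.

We work with the vertex ordering 0 < 1 < 2 < 3 < 4 < 5 < 6. The simplices of K, each written with vertices in increasing order, are:

  0-simplices (7): [0], [1], [2], [3], [4], [5], [6]
  1-simplices (9): [0,2], [0,5], [1,4], [1,5], [2,5], [3,5], [3,6], [4,5], [5,6]

so the chain groups are C_0 ≅ Z^7, C_1 ≅ Z^9.

The boundary map ∂_1: C_1 → C_0 sends each edge [p,q] (with p < q) to q − p. For instance
  ∂[3,6] = [6] − [3].
The 7×9 boundary matrix has rank 6 and Smith normal form diag(1,1,1,1,1,1).

Reading off H_k = ker ∂_k / im ∂_{k+1}:

  H_0: rank C_0 − rank ∂_1 = 7 − 6 = 1, and the invariant factors of ∂_1 are all 1, so H_0 = Z.
  H_1: rank ker ∂_1 − rank ∂_2 = (9 − 6) − 0 = 3, and there is no ∂_2, so H_1 = Z^3.

As a check, the Euler characteristic is 7 − 9 = -2, which agrees with 1 − 3 = -2.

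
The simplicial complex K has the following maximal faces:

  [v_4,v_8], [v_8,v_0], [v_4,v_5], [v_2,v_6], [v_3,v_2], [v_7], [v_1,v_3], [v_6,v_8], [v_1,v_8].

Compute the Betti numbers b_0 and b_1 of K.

b_0 = 2, b_1 = 1.

K has 9 vertices, 8 edges.
rank ∂_0 = 0, rank ∂_1 = 7 ⇒ b_0 = 9 − 0 − 7 = 2; all invariant factors of ∂_1 are 1 so no torsion. So H_0 ≅ Z^2.
rank ∂_1 = 7, rank ∂_2 = 0 ⇒ b_1 = 8 − 7 − 0 = 1. So H_1 ≅ Z.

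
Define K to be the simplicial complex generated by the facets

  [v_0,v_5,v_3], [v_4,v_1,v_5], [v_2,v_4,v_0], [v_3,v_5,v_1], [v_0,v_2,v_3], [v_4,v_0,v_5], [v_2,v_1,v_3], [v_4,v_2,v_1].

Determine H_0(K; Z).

H_0 = Z.

We work with the vertex ordering v_0 < v_1 < v_2 < v_3 < v_4 < v_5. The simplices of K, each written with vertices in increasing order, are:

  0-simplices (6): [v_0], [v_1], [v_2], [v_3], [v_4], [v_5]
  1-simplices (12): [v_0,v_2], [v_0,v_3], [v_0,v_4], [v_0,v_5], [v_1,v_2], [v_1,v_3], [v_1,v_4], [v_1,v_5], [v_2,v_3], [v_2,v_4], [v_3,v_5], [v_4,v_5]
  2-simplices (8): [v_0,v_2,v_3], [v_0,v_2,v_4], [v_0,v_3,v_5], [v_0,v_4,v_5], [v_1,v_2,v_3], [v_1,v_2,v_4], [v_1,v_3,v_5], [v_1,v_4,v_5]

Hence C_0 ≅ Z^6, C_1 ≅ Z^12, C_2 ≅ Z^8.

The boundary map ∂_1: C_1 → C_0 sends each edge [p,q] (with p < q) to q − p. For instance
  ∂[v_0,v_2] = [v_2] − [v_0].
This gives a 6×12 integer matrix of rank 5; reducing to Smith normal form yields diagonal entries (1,1,1,1,1).

Boundary ∂_2: C_2 → C_1 acts by ∂[p,q,r] = [q,r] − [p,r] + [p,q]. For instance
  ∂[v_0,v_2,v_4] = [v_2,v_4] − [v_0,v_4] + [v_0,v_2],
  ∂[v_0,v_2,v_3] = [v_2,v_3] − [v_0,v_3] + [v_0,v_2].
The resulting 12×8 matrix has rank 7, and its Smith normal form has invariant factors (1,1,1,1,1,1,1).

Now H_k = ker ∂_k / im ∂_{k+1}, so:

  H_0: rank C_0 − rank ∂_1 = 6 − 5 = 1, and the invariant factors of ∂_1 are all 1, so H_0 = Z.

(K is a triangulation of the 2-sphere S^2.)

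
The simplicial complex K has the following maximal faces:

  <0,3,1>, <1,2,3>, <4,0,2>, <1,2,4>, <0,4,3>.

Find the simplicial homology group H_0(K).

H_0 = Z.

We work with the vertex ordering 0 < 1 < 2 < 3 < 4. The simplices of K, each written with vertices in increasing order, are:

  0-simplices (5): [0], [1], [2], [3], [4]
  1-simplices (10): [0,1], [0,2], [0,3], [0,4], [1,2], [1,3], [1,4], [2,3], [2,4], [3,4]
  2-simplices (5): [0,1,3], [0,2,4], [0,3,4], [1,2,3], [1,2,4]

so the chain groups are C_0 ≅ Z^5, C_1 ≅ Z^10, C_2 ≅ Z^5.

∂_1: C_1 → C_0 is given by ∂[p,q] = [q] − [p]. For instance
  ∂[0,3] = [3] − [0].
The resulting 5×10 matrix has rank 4, and its Smith normal form has invariant factors (1,1,1,1).

∂_2: C_2 → C_1 acts by ∂[p,q,r] = [q,r] − [p,r] + [p,q]. For instance
  ∂[1,2,3] = [2,3] − [1,3] + [1,2],
  ∂[1,2,4] = [2,4] − [1,4] + [1,2].
The 10×5 boundary matrix has rank 5 and Smith normal form diag(1,1,1,1,1).

From H_k ≅ ker(∂_k) / im(∂_{k+1}) we obtain:

  H_0: rank C_0 − rank ∂_1 = 5 − 4 = 1, and the invariant factors of ∂_1 are all 1, so H_0 ≅ Z.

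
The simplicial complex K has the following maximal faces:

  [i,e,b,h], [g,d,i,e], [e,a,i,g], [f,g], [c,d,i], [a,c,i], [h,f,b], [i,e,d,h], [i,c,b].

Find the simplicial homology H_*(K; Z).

Fix the vertex order a < b < c < d < e < f < g < h < i and write every simplex with vertices in increasing order. Then dim K = 3 and the simplices of K are:

  0-simplices (9): a, b, c, d, e, f, g, h, i
  1-simplices (22): ac, ae, ag, ai, bc, be, bf, bh, bi, cd, ci, de, dg, dh, di, eg, eh, ei, fg, fh, gi, hi
  2-simplices (17): aci, aeg, aei, agi, bci, beh, bei, bfh, bhi, cdi, deg, deh, dei, dgi, dhi, egi, ehi
  3-simplices (4): aegi, behi, degi, dehi

so the chain groups are C_0 ≅ Z^9, C_1 ≅ Z^22, C_2 ≅ Z^17, C_3 ≅ Z^4.

Boundary ∂_1: C_1 → C_0 sends each edge [p,q] (with p < q) to q − p. For instance
  ∂bh = h − b.
The resulting 9×22 matrix has rank 8, and its Smith normal form has invariant factors (1,1,1,1,1,1,1,1).

The boundary map ∂_2: C_2 → C_1 maps a triangle to the signed sum of its edges. For instance
  ∂bei = ei − bi + be,
  ∂ehi = hi − ei + eh.
The resulting 22×17 matrix has rank 13, and its Smith normal form has invariant factors (1,1,1,1,1,1,1,1,1,1,1,1,1).

Boundary ∂_3: C_3 → C_2 sends each 3-simplex σ to the alternating sum Σ_i (−1)^i (σ with its i-th vertex removed). For instance
  ∂dehi = ehi − dhi + dei − deh,
  ∂behi = ehi − bhi + bei − beh.
The resulting 17×4 matrix has rank 4, and its Smith normal form has invariant factors (1,1,1,1).

From H_k ≅ ker(∂_k) / im(∂_{k+1}) we obtain:

  H_0: rank C_0 − rank ∂_1 = 9 − 8 = 1, and the invariant factors of ∂_1 are all 1, so H_0 ≅ Z.
  H_1: rank ker ∂_1 − rank ∂_2 = (22 − 8) − 13 = 1, and the invariant factors of ∂_2 are all 1, so H_1 ≅ Z.
  H_2: rank ker ∂_2 − rank ∂_3 = (17 − 13) − 4 = 0, and the invariant factors of ∂_3 are all 1, so H_2 ≅ 0.
  H_3: rank ker ∂_3 − rank ∂_4 = (4 − 4) − 0 = 0, and there is no ∂_4, so H_3 ≅ 0.

As a check, the Euler characteristic is 9 − 22 + 17 − 4 = 0, which agrees with 1 − 1 + 0 − 0 = 0.

H_0 ≅ Z,  H_1 ≅ Z,  H_2 = 0,  H_3 = 0.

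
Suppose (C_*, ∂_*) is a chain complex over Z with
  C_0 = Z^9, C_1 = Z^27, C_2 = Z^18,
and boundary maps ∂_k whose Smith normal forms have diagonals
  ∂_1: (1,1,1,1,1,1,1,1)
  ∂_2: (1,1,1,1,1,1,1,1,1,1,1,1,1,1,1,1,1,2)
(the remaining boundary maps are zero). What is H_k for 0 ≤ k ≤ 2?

H_0 ≅ Z,  H_1 ≅ Z ⊕ Z/2,  H_2 = 0.

H_0: b_0 = 9 − 0 − 8 = 1; torsion from ∂_1 factors > 1: none. So H_0 ≅ Z.
H_1: b_1 = 27 − 8 − 18 = 1; torsion from ∂_2 factors > 1: [2]. So H_1 ≅ Z ⊕ Z/2.
H_2: b_2 = 18 − 18 − 0 = 0; torsion from ∂_3 factors > 1: none. So H_2 ≅ 0.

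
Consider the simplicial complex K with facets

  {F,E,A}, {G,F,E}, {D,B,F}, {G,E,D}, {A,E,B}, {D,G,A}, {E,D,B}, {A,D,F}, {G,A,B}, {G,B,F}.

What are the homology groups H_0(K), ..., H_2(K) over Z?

Fix the vertex order A < B < D < E < F < G and write every simplex with vertices in increasing order. Then dim K = 2 and the simplices of K are:

  0-simplices (6): A, B, D, E, F, G
  1-simplices (15): AB, AD, AE, AF, AG, BD, BE, BF, BG, DE, DF, DG, EF, EG, FG
  2-simplices (10): ABE, ABG, ADF, ADG, AEF, BDE, BDF, BFG, DEG, EFG

Hence C_0 ≅ Z^6, C_1 ≅ Z^15, C_2 ≅ Z^10.

Boundary ∂_1: C_1 → C_0 maps an edge to its endpoints' difference, ∂[p,q] = q − p. For instance
  ∂AD = D − A.
The resulting 6×15 matrix has rank 5, and its Smith normal form has invariant factors (1,1,1,1,1).

The boundary map ∂_2: C_2 → C_1 maps a triangle to the signed sum of its edges. For instance
  ∂BDF = DF − BF + BD,
  ∂ABE = BE − AE + AB.
The 15×10 boundary matrix has rank 10 and Smith normal form diag(1,1,1,1,1,1,1,1,1,2).

Reading off H_k = ker ∂_k / im ∂_{k+1}:

  H_0: rank C_0 − rank ∂_1 = 6 − 5 = 1, and the invariant factors of ∂_1 are all 1, so H_0 = Z.
  H_1: rank ker ∂_1 − rank ∂_2 = (15 − 5) − 10 = 0, and ∂_2 has invariant factor 2 > 1, so H_1 = Z/2.
  H_2: rank ker ∂_2 − rank ∂_3 = (10 − 10) − 0 = 0, and there is no ∂_3, so H_2 = 0.

H_0 = Z,  H_1 = Z/2,  H_2 = 0.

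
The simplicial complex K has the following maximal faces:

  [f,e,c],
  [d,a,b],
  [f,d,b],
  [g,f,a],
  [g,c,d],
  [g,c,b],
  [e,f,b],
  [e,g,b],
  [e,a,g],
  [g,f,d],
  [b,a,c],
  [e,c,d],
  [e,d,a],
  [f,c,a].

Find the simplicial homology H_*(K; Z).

H_0 = Z,  H_1 = Z^2,  H_2 = Z.

We work with the vertex ordering a < b < c < d < e < f < g. The simplices of K, each written with vertices in increasing order, are:

  0-simplices (7): a, b, c, d, e, f, g
  1-simplices (21): ab, ac, ad, ae, af, ag, bc, bd, be, bf, bg, cd, ce, cf, cg, de, df, dg, ef, eg, fg
  2-simplices (14): abc, abd, acf, ade, aeg, afg, bcg, bdf, bef, beg, cde, cdg, cef, dfg

Hence C_0 ≅ Z^7, C_1 ≅ Z^21, C_2 ≅ Z^14.

Boundary ∂_1: C_1 → C_0 is given by ∂[p,q] = [q] − [p].
The resulting 7×21 matrix has rank 6, and its Smith normal form has invariant factors (1,1,1,1,1,1).

The boundary map ∂_2: C_2 → C_1 sends each 2-simplex [p,q,r] to [q,r] − [p,r] + [p,q]. For instance
  ∂acf = cf − af + ac,
  ∂bdf = df − bf + bd.
The resulting 21×14 matrix has rank 13, and its Smith normal form has invariant factors (1,1,1,1,1,1,1,1,1,1,1,1,1).

Now H_k = ker ∂_k / im ∂_{k+1}, so:

  H_0: rank C_0 − rank ∂_1 = 7 − 6 = 1, and the invariant factors of ∂_1 are all 1, so H_0 = Z.
  H_1: rank ker ∂_1 − rank ∂_2 = (21 − 6) − 13 = 2, and the invariant factors of ∂_2 are all 1, so H_1 = Z^2.
  H_2: rank ker ∂_2 − rank ∂_3 = (14 − 13) − 0 = 1, and there is no ∂_3, so H_2 = Z.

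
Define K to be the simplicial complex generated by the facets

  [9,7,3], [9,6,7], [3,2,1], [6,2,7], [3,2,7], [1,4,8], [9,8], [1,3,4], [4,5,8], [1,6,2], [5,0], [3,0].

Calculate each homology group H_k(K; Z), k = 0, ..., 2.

H_0 ≅ Z,  H_1 ≅ Z^2,  H_2 = 0.

We work with the vertex ordering 0 < 1 < 2 < 3 < 4 < 5 < 6 < 7 < 8 < 9. The simplices of K, each written with vertices in increasing order, are:

  0-simplices (10): [0], [1], [2], [3], [4], [5], [6], [7], [8], [9]
  1-simplices (20): [0,3], [0,5], [1,2], [1,3], [1,4], [1,6], [1,8], [2,3], [2,6], [2,7], [3,4], [3,7], [3,9], [4,5], [4,8], [5,8], [6,7], [6,9], [7,9], [8,9]
  2-simplices (9): [1,2,3], [1,2,6], [1,3,4], [1,4,8], [2,3,7], [2,6,7], [3,7,9], [4,5,8], [6,7,9]

Hence C_0 ≅ Z^10, C_1 ≅ Z^20, C_2 ≅ Z^9.

Boundary ∂_1: C_1 → C_0 is given by ∂[p,q] = [q] − [p]. For instance
  ∂[3,9] = [9] − [3].
The 10×20 boundary matrix has rank 9 and Smith normal form diag(1,1,1,1,1,1,1,1,1).

The boundary map ∂_2: C_2 → C_1 maps a triangle to the signed sum of its edges. For instance
  ∂[3,7,9] = [7,9] − [3,9] + [3,7],
  ∂[6,7,9] = [7,9] − [6,9] + [6,7].
This gives a 20×9 integer matrix of rank 9; reducing to Smith normal form yields diagonal entries (1,1,1,1,1,1,1,1,1).

From H_k ≅ ker(∂_k) / im(∂_{k+1}) we obtain:

  H_0: rank C_0 − rank ∂_1 = 10 − 9 = 1, and the invariant factors of ∂_1 are all 1, so H_0 ≅ Z.
  H_1: rank ker ∂_1 − rank ∂_2 = (20 − 9) − 9 = 2, and the invariant factors of ∂_2 are all 1, so H_1 ≅ Z^2.
  H_2: rank ker ∂_2 − rank ∂_3 = (9 − 9) − 0 = 0, and there is no ∂_3, so H_2 ≅ 0.

As a check, the Euler characteristic is 10 − 20 + 9 = -1, which agrees with 1 − 2 + 0 = -1.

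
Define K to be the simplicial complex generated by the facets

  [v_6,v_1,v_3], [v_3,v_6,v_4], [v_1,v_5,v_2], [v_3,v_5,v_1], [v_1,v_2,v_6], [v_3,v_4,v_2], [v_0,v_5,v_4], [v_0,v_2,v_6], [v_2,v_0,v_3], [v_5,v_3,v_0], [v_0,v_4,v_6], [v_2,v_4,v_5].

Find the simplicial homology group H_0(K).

Take the total order v_0 < v_1 < v_2 < v_3 < v_4 < v_5 < v_6 on the vertex set. Then K (dimension 2) consists of the simplices:

  0-simplices (7): [v_0], [v_1], [v_2], [v_3], [v_4], [v_5], [v_6]
  1-simplices (18): (18 of them)
  2-simplices (12): (12 of them)

Hence C_0 ≅ Z^7, C_1 ≅ Z^18, C_2 ≅ Z^12.

∂_1: C_1 → C_0 is given by ∂[p,q] = [q] − [p].
The 7×18 boundary matrix has rank 6 and Smith normal form diag(1,1,1,1,1,1).

The boundary map ∂_2: C_2 → C_1 maps a triangle to the signed sum of its edges. For instance
  ∂[v_0,v_2,v_6] = [v_2,v_6] − [v_0,v_6] + [v_0,v_2],
  ∂[v_0,v_4,v_5] = [v_4,v_5] − [v_0,v_5] + [v_0,v_4].
The resulting 18×12 matrix has rank 12, and its Smith normal form has invariant factors (1,1,1,1,1,1,1,1,1,1,1,2).

Computing H_k = (kernel of ∂_k) / (image of ∂_{k+1}):

  H_0: rank C_0 − rank ∂_1 = 7 − 6 = 1, and the invariant factors of ∂_1 are all 1, so H_0 ≅ Z.

H_0 = Z.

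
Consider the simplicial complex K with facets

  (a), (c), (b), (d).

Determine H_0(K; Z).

H_0 = Z^4.

Fix the vertex order a < b < c < d and write every simplex with vertices in increasing order. Then dim K = 0 and the simplices of K are:

  0-simplices (4): a, b, c, d

giving chain groups C_0 ≅ Z^4.

Computing H_k = (kernel of ∂_k) / (image of ∂_{k+1}):

  H_0: rank C_0 − rank ∂_1 = 4 − 0 = 4, and there is no ∂_1, so H_0 ≅ Z^4.

(K is a triangulation of a set of 4 points.)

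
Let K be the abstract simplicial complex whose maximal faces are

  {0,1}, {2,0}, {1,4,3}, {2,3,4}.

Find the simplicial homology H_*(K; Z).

H_0 = Z,  H_1 = Z,  H_2 = 0.

We work with the vertex ordering 0 < 1 < 2 < 3 < 4. The simplices of K, each written with vertices in increasing order, are:

  0-simplices (5): [0], [1], [2], [3], [4]
  1-simplices (7): [0,1], [0,2], [1,3], [1,4], [2,3], [2,4], [3,4]
  2-simplices (2): [1,3,4], [2,3,4]

giving chain groups C_0 ≅ Z^5, C_1 ≅ Z^7, C_2 ≅ Z^2.

∂_1: C_1 → C_0 is given by ∂[p,q] = [q] − [p].
As a 5×7 matrix over Z this has rank 4, with invariant factors (1,1,1,1).

∂_2: C_2 → C_1 maps a triangle to the signed sum of its edges. For instance
  ∂[1,3,4] = [3,4] − [1,4] + [1,3],
  ∂[2,3,4] = [3,4] − [2,4] + [2,3].
This gives a 7×2 integer matrix of rank 2; reducing to Smith normal form yields diagonal entries (1,1).

Computing H_k = (kernel of ∂_k) / (image of ∂_{k+1}):

  H_0: rank C_0 − rank ∂_1 = 5 − 4 = 1, and the invariant factors of ∂_1 are all 1, so H_0 ≅ Z.
  H_1: rank ker ∂_1 − rank ∂_2 = (7 − 4) − 2 = 1, and the invariant factors of ∂_2 are all 1, so H_1 ≅ Z.
  H_2: rank ker ∂_2 − rank ∂_3 = (2 − 2) − 0 = 0, and there is no ∂_3, so H_2 ≅ 0.

As a check, the Euler characteristic is 5 − 7 + 2 = 0, which agrees with 1 − 1 + 0 = 0.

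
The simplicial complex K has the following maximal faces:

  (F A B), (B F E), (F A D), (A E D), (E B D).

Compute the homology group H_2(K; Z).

H_2 ≅ 0.

We work with the vertex ordering A < B < D < E < F. The simplices of K, each written with vertices in increasing order, are:

  0-simplices (5): A, B, D, E, F
  1-simplices (10): AB, AD, AE, AF, BD, BE, BF, DE, DF, EF
  2-simplices (5): ABF, ADE, ADF, BDE, BEF

so the chain groups are C_0 ≅ Z^5, C_1 ≅ Z^10, C_2 ≅ Z^5.

Boundary ∂_1: C_1 → C_0 is given by ∂[p,q] = [q] − [p].
This gives a 5×10 integer matrix of rank 4; reducing to Smith normal form yields diagonal entries (1,1,1,1).

∂_2: C_2 → C_1 sends each 2-simplex [p,q,r] to [q,r] − [p,r] + [p,q]. For instance
  ∂ABF = BF − AF + AB,
  ∂ADF = DF − AF + AD.
This gives a 10×5 integer matrix of rank 5; reducing to Smith normal form yields diagonal entries (1,1,1,1,1).

Computing H_k = (kernel of ∂_k) / (image of ∂_{k+1}):

  H_2: rank ker ∂_2 − rank ∂_3 = (5 − 5) − 0 = 0, and there is no ∂_3, so H_2 ≅ 0.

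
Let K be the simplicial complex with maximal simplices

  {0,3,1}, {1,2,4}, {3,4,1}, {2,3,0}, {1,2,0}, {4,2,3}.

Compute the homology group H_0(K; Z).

We work with the vertex ordering 0 < 1 < 2 < 3 < 4. The simplices of K, each written with vertices in increasing order, are:

  0-simplices (5): [0], [1], [2], [3], [4]
  1-simplices (9): [0,1], [0,2], [0,3], [1,2], [1,3], [1,4], [2,3], [2,4], [3,4]
  2-simplices (6): [0,1,2], [0,1,3], [0,2,3], [1,2,4], [1,3,4], [2,3,4]

Hence C_0 ≅ Z^5, C_1 ≅ Z^9, C_2 ≅ Z^6.

∂_1: C_1 → C_0 is given by ∂[p,q] = [q] − [p].
As a 5×9 matrix over Z this has rank 4, with invariant factors (1,1,1,1).

∂_2: C_2 → C_1 maps a triangle to the signed sum of its edges. For instance
  ∂[1,3,4] = [3,4] − [1,4] + [1,3],
  ∂[2,3,4] = [3,4] − [2,4] + [2,3].
This gives a 9×6 integer matrix of rank 5; reducing to Smith normal form yields diagonal entries (1,1,1,1,1).

Computing H_k = (kernel of ∂_k) / (image of ∂_{k+1}):

  H_0: rank C_0 − rank ∂_1 = 5 − 4 = 1, and the invariant factors of ∂_1 are all 1, so H_0 ≅ Z.

H_0 = Z.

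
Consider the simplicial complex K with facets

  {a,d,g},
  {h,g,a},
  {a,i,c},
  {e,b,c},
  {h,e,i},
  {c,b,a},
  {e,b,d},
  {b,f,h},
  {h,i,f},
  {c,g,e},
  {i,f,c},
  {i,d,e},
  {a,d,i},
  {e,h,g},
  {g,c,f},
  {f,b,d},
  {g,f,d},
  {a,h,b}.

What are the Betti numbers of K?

b_0 = 1, b_1 = 2, b_2 = 1.

K has 9 vertices, 27 edges, 18 triangles.
rank ∂_0 = 0, rank ∂_1 = 8 ⇒ b_0 = 9 − 0 − 8 = 1; all invariant factors of ∂_1 are 1 so no torsion. So H_0 = Z.
rank ∂_1 = 8, rank ∂_2 = 17 ⇒ b_1 = 27 − 8 − 17 = 2; all invariant factors of ∂_2 are 1 so no torsion. So H_1 = Z^2.
rank ∂_2 = 17, rank ∂_3 = 0 ⇒ b_2 = 18 − 17 − 0 = 1. So H_2 = Z.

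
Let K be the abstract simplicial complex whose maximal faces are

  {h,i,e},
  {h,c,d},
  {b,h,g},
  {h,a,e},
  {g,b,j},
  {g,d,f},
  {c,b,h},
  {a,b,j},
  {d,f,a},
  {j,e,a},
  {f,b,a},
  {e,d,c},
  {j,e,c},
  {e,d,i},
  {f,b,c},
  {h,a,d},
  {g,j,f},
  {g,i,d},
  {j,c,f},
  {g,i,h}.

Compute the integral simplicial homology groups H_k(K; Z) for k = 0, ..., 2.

H_0 ≅ Z,  H_1 ≅ Z ⊕ Z/2Z,  H_2 = 0.

Order the vertices as a < b < c < d < e < f < g < h < i < j. Listing each simplex with vertices in this order, K has dimension 2 with simplices:

  0-simplices (10): a, b, c, d, e, f, g, h, i, j
  1-simplices (30): ab, ad, ae, af, ah, aj, bc, bf, bg, bh, bj, cd, ce, cf, ch, cj, de, df, dg, dh, di, eh, ei, ej, fg, fj, gh, gi, gj, hi
  2-simplices (20): abf, abj, adf, adh, aeh, aej, bcf, bch, bgh, bgj, cde, cdh, cej, cfj, dei, dfg, dgi, ehi, fgj, ghi

Hence C_0 ≅ Z^10, C_1 ≅ Z^30, C_2 ≅ Z^20.

Boundary ∂_1: C_1 → C_0 is given by ∂[p,q] = [q] − [p]. For instance
  ∂ad = d − a.
As a 10×30 matrix over Z this has rank 9, with invariant factors (1,1,1,1,1,1,1,1,1).

The boundary map ∂_2: C_2 → C_1 sends each 2-simplex [p,q,r] to [q,r] − [p,r] + [p,q]. For instance
  ∂bch = ch − bh + bc,
  ∂cdh = dh − ch + cd.
As a 30×20 matrix over Z this has rank 20, with invariant factors (1,1,1,1,1,1,1,1,1,1,1,1,1,1,1,1,1,1,1,2).

Now H_k = ker ∂_k / im ∂_{k+1}, so:

  H_0: rank C_0 − rank ∂_1 = 10 − 9 = 1, and the invariant factors of ∂_1 are all 1, so H_0 = Z.
  H_1: rank ker ∂_1 − rank ∂_2 = (30 − 9) − 20 = 1, and ∂_2 has invariant factor 2 > 1, so H_1 = Z ⊕ Z/2Z.
  H_2: rank ker ∂_2 − rank ∂_3 = (20 − 20) − 0 = 0, and there is no ∂_3, so H_2 = 0.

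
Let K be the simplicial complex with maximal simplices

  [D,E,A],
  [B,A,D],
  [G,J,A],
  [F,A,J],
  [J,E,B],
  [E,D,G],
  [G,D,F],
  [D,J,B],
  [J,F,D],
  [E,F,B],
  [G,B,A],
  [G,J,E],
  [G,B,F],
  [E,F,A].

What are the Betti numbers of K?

We work with the vertex ordering A < B < D < E < F < G < J. The simplices of K, each written with vertices in increasing order, are:

  0-simplices (7): A, B, D, E, F, G, J
  1-simplices (21): AB, AD, AE, AF, AG, AJ, BD, BE, BF, BG, BJ, DE, DF, DG, DJ, EF, EG, EJ, FG, FJ, GJ
  2-simplices (14): ABD, ABG, ADE, AEF, AFJ, AGJ, BDJ, BEF, BEJ, BFG, DEG, DFG, DFJ, EGJ

so the chain groups are C_0 ≅ Z^7, C_1 ≅ Z^21, C_2 ≅ Z^14.

The boundary map ∂_1: C_1 → C_0 is given by ∂[p,q] = [q] − [p]. For instance
  ∂EG = G − E.
As a 7×21 matrix over Z this has rank 6, with invariant factors (1,1,1,1,1,1).

The boundary map ∂_2: C_2 → C_1 maps a triangle to the signed sum of its edges. For instance
  ∂AEF = EF − AF + AE,
  ∂DFJ = FJ − DJ + DF.
The 21×14 boundary matrix has rank 13 and Smith normal form diag(1,1,1,1,1,1,1,1,1,1,1,1,1).

Reading off H_k = ker ∂_k / im ∂_{k+1}:

  H_0: rank C_0 − rank ∂_1 = 7 − 6 = 1, and the invariant factors of ∂_1 are all 1, so H_0 ≅ Z.
  H_1: rank ker ∂_1 − rank ∂_2 = (21 − 6) − 13 = 2, and the invariant factors of ∂_2 are all 1, so H_1 ≅ Z^2.
  H_2: rank ker ∂_2 − rank ∂_3 = (14 − 13) − 0 = 1, and there is no ∂_3, so H_2 ≅ Z.

Hence the Betti numbers are b_0 = 1, b_1 = 2, b_2 = 1.

b_0 = 1, b_1 = 2, b_2 = 1.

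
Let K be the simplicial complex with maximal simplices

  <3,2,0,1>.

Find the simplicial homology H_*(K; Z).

We work with the vertex ordering 0 < 1 < 2 < 3. The simplices of K, each written with vertices in increasing order, are:

  0-simplices (4): [0], [1], [2], [3]
  1-simplices (6): [0,1], [0,2], [0,3], [1,2], [1,3], [2,3]
  2-simplices (4): [0,1,2], [0,1,3], [0,2,3], [1,2,3]
  3-simplices (1): [0,1,2,3]

so the chain groups are C_0 ≅ Z^4, C_1 ≅ Z^6, C_2 ≅ Z^4, C_3 ≅ Z^1.

The boundary map ∂_1: C_1 → C_0 sends each edge [p,q] (with p < q) to q − p.
This gives a 4×6 integer matrix of rank 3; reducing to Smith normal form yields diagonal entries (1,1,1).

∂_2: C_2 → C_1 maps a triangle to the signed sum of its edges. For instance
  ∂[0,1,2] = [1,2] − [0,2] + [0,1],
  ∂[0,2,3] = [2,3] − [0,3] + [0,2].
The resulting 6×4 matrix has rank 3, and its Smith normal form has invariant factors (1,1,1).

Boundary ∂_3: C_3 → C_2 sends each 3-simplex σ to the alternating sum Σ_i (−1)^i (σ with its i-th vertex removed). For instance
  ∂[0,1,2,3] = [1,2,3] − [0,2,3] + [0,1,3] − [0,1,2].
The resulting 4×1 matrix has rank 1, and its Smith normal form has invariant factors (1).

Computing H_k = (kernel of ∂_k) / (image of ∂_{k+1}):

  H_0: rank C_0 − rank ∂_1 = 4 − 3 = 1, and the invariant factors of ∂_1 are all 1, so H_0 = Z.
  H_1: rank ker ∂_1 − rank ∂_2 = (6 − 3) − 3 = 0, and the invariant factors of ∂_2 are all 1, so H_1 = 0.
  H_2: rank ker ∂_2 − rank ∂_3 = (4 − 3) − 1 = 0, and the invariant factors of ∂_3 are all 1, so H_2 = 0.
  H_3: rank ker ∂_3 − rank ∂_4 = (1 − 1) − 0 = 0, and there is no ∂_4, so H_3 = 0.

As a check, the Euler characteristic is 4 − 6 + 4 − 1 = 1, which agrees with 1 − 0 + 0 − 0 = 1.
(K is a triangulation of the 3-simplex.)

H_0 ≅ Z,  H_1 = 0,  H_2 = 0,  H_3 = 0.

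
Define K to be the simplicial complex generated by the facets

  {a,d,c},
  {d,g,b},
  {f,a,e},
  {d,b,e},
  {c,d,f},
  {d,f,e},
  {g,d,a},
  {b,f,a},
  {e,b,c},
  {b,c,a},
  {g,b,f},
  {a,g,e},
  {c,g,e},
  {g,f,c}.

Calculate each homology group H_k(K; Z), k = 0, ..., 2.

H_0 = Z,  H_1 = Z^2,  H_2 = Z.

Order the vertices as a < b < c < d < e < f < g. Listing each simplex with vertices in this order, K has dimension 2 with simplices:

  0-simplices (7): a, b, c, d, e, f, g
  1-simplices (21): ab, ac, ad, ae, af, ag, bc, bd, be, bf, bg, cd, ce, cf, cg, de, df, dg, ef, eg, fg
  2-simplices (14): abc, abf, acd, adg, aef, aeg, bce, bde, bdg, bfg, cdf, ceg, cfg, def

giving chain groups C_0 ≅ Z^7, C_1 ≅ Z^21, C_2 ≅ Z^14.

The boundary map ∂_1: C_1 → C_0 is given by ∂[p,q] = [q] − [p].
The 7×21 boundary matrix has rank 6 and Smith normal form diag(1,1,1,1,1,1).

The boundary map ∂_2: C_2 → C_1 sends each 2-simplex [p,q,r] to [q,r] − [p,r] + [p,q]. For instance
  ∂adg = dg − ag + ad,
  ∂def = ef − df + de.
As a 21×14 matrix over Z this has rank 13, with invariant factors (1,1,1,1,1,1,1,1,1,1,1,1,1).

From H_k ≅ ker(∂_k) / im(∂_{k+1}) we obtain:

  H_0: rank C_0 − rank ∂_1 = 7 − 6 = 1, and the invariant factors of ∂_1 are all 1, so H_0 ≅ Z.
  H_1: rank ker ∂_1 − rank ∂_2 = (21 − 6) − 13 = 2, and the invariant factors of ∂_2 are all 1, so H_1 ≅ Z^2.
  H_2: rank ker ∂_2 − rank ∂_3 = (14 − 13) − 0 = 1, and there is no ∂_3, so H_2 ≅ Z.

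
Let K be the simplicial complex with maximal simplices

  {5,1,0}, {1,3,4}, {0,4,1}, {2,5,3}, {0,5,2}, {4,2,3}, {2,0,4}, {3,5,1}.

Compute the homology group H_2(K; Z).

H_2 = Z.

K has 6 vertices, 12 edges, 8 triangles.
rank ∂_2 = 7, rank ∂_3 = 0 ⇒ b_2 = 8 − 7 − 0 = 1. So H_2 ≅ Z.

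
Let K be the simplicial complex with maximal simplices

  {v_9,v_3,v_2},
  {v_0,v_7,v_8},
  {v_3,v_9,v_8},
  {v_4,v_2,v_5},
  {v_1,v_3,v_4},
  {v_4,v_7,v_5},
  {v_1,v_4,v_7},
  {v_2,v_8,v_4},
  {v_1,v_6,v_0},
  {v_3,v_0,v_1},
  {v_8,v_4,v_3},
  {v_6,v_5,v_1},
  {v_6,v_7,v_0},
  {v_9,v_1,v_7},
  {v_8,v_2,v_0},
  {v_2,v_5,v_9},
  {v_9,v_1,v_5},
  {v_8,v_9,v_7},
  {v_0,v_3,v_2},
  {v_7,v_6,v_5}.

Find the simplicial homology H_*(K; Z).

H_0 ≅ Z,  H_1 ≅ Z ⊕ Z/2,  H_2 = 0.

Order the vertices as v_0 < v_1 < v_2 < v_3 < v_4 < v_5 < v_6 < v_7 < v_8 < v_9. Listing each simplex with vertices in this order, K has dimension 2 with simplices:

  0-simplices (10): [v_0], [v_1], [v_2], [v_3], [v_4], [v_5], [v_6], [v_7], [v_8], [v_9]
  1-simplices (30): (30 of them)
  2-simplices (20): (20 of them)

so the chain groups are C_0 ≅ Z^10, C_1 ≅ Z^30, C_2 ≅ Z^20.

The boundary map ∂_1: C_1 → C_0 sends each edge [p,q] (with p < q) to q − p. For instance
  ∂[v_1,v_7] = [v_7] − [v_1].
The 10×30 boundary matrix has rank 9 and Smith normal form diag(1,1,1,1,1,1,1,1,1).

The boundary map ∂_2: C_2 → C_1 maps a triangle to the signed sum of its edges. For instance
  ∂[v_7,v_8,v_9] = [v_8,v_9] − [v_7,v_9] + [v_7,v_8],
  ∂[v_2,v_3,v_9] = [v_3,v_9] − [v_2,v_9] + [v_2,v_3].
As a 30×20 matrix over Z this has rank 20, with invariant factors (1,1,1,1,1,1,1,1,1,1,1,1,1,1,1,1,1,1,1,2).

Reading off H_k = ker ∂_k / im ∂_{k+1}:

  H_0: rank C_0 − rank ∂_1 = 10 − 9 = 1, and the invariant factors of ∂_1 are all 1, so H_0 ≅ Z.
  H_1: rank ker ∂_1 − rank ∂_2 = (30 − 9) − 20 = 1, and ∂_2 has invariant factor 2 > 1, so H_1 ≅ Z ⊕ Z/2.
  H_2: rank ker ∂_2 − rank ∂_3 = (20 − 20) − 0 = 0, and there is no ∂_3, so H_2 ≅ 0.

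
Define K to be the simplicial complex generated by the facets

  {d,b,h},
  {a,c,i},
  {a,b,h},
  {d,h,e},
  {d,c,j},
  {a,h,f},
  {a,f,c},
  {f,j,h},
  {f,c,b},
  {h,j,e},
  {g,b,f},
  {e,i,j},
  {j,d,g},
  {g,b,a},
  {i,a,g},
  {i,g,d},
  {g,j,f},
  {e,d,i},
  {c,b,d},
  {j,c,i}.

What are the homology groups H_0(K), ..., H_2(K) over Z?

We work with the vertex ordering a < b < c < d < e < f < g < h < i < j. The simplices of K, each written with vertices in increasing order, are:

  0-simplices (10): a, b, c, d, e, f, g, h, i, j
  1-simplices (30): ab, ac, af, ag, ah, ai, bc, bd, bf, bg, bh, cd, cf, ci, cj, de, dg, dh, di, dj, eh, ei, ej, fg, fh, fj, gi, gj, hj, ij
  2-simplices (20): abg, abh, acf, aci, afh, agi, bcd, bcf, bdh, bfg, cdj, cij, deh, dei, dgi, dgj, ehj, eij, fgj, fhj

giving chain groups C_0 ≅ Z^10, C_1 ≅ Z^30, C_2 ≅ Z^20.

Boundary ∂_1: C_1 → C_0 is given by ∂[p,q] = [q] − [p]. For instance
  ∂ij = j − i.
As a 10×30 matrix over Z this has rank 9, with invariant factors (1,1,1,1,1,1,1,1,1).

Boundary ∂_2: C_2 → C_1 sends each 2-simplex [p,q,r] to [q,r] − [p,r] + [p,q]. For instance
  ∂abh = bh − ah + ab,
  ∂deh = eh − dh + de.
This gives a 30×20 integer matrix of rank 20; reducing to Smith normal form yields diagonal entries (1,1,1,1,1,1,1,1,1,1,1,1,1,1,1,1,1,1,1,2).

From H_k ≅ ker(∂_k) / im(∂_{k+1}) we obtain:

  H_0: rank C_0 − rank ∂_1 = 10 − 9 = 1, and the invariant factors of ∂_1 are all 1, so H_0 ≅ Z.
  H_1: rank ker ∂_1 − rank ∂_2 = (30 − 9) − 20 = 1, and ∂_2 has invariant factor 2 > 1, so H_1 ≅ Z ⊕ Z/2Z.
  H_2: rank ker ∂_2 − rank ∂_3 = (20 − 20) − 0 = 0, and there is no ∂_3, so H_2 ≅ 0.

As a check, the Euler characteristic is 10 − 30 + 20 = 0, which agrees with 1 − 1 + 0 = 0.

H_0 = Z,  H_1 = Z ⊕ Z/2Z,  H_2 = 0.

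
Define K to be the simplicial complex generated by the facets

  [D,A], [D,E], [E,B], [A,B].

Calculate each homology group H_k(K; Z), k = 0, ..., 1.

H_0 = Z,  H_1 = Z.

Fix the vertex order A < B < D < E and write every simplex with vertices in increasing order. Then dim K = 1 and the simplices of K are:

  0-simplices (4): A, B, D, E
  1-simplices (4): AB, AD, BE, DE

so the chain groups are C_0 ≅ Z^4, C_1 ≅ Z^4.

∂_1: C_1 → C_0 maps an edge to its endpoints' difference, ∂[p,q] = q − p.
The resulting 4×4 matrix has rank 3, and its Smith normal form has invariant factors (1,1,1).

From H_k ≅ ker(∂_k) / im(∂_{k+1}) we obtain:

  H_0: rank C_0 − rank ∂_1 = 4 − 3 = 1, and the invariant factors of ∂_1 are all 1, so H_0 ≅ Z.
  H_1: rank ker ∂_1 − rank ∂_2 = (4 − 3) − 0 = 1, and there is no ∂_2, so H_1 ≅ Z.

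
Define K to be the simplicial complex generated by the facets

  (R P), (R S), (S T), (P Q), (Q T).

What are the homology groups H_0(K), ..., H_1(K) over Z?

H_0 ≅ Z,  H_1 ≅ Z.

Order the vertices as P < Q < R < S < T. Listing each simplex with vertices in this order, K has dimension 1 with simplices:

  0-simplices (5): P, Q, R, S, T
  1-simplices (5): PQ, PR, QT, RS, ST

so the chain groups are C_0 ≅ Z^5, C_1 ≅ Z^5.

The boundary map ∂_1: C_1 → C_0 sends each edge [p,q] (with p < q) to q − p. For instance
  ∂RS = S − R.
As a 5×5 matrix over Z this has rank 4, with invariant factors (1,1,1,1).

Reading off H_k = ker ∂_k / im ∂_{k+1}:

  H_0: rank C_0 − rank ∂_1 = 5 − 4 = 1, and the invariant factors of ∂_1 are all 1, so H_0 ≅ Z.
  H_1: rank ker ∂_1 − rank ∂_2 = (5 − 4) − 0 = 1, and there is no ∂_2, so H_1 ≅ Z.

As a check, the Euler characteristic is 5 − 5 = 0, which agrees with 1 − 1 = 0.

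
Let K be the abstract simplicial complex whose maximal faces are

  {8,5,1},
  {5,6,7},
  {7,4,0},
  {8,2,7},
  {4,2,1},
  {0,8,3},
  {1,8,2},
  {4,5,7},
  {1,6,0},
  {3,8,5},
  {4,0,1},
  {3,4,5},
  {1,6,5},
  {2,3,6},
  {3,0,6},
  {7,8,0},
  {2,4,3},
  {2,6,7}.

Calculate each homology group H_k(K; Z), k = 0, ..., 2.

H_0 = Z,  H_1 = Z^2,  H_2 = Z.

K has 9 vertices, 27 edges, 18 triangles.
rank ∂_0 = 0, rank ∂_1 = 8 ⇒ b_0 = 9 − 0 − 8 = 1; all invariant factors of ∂_1 are 1 so no torsion. So H_0 ≅ Z.
rank ∂_1 = 8, rank ∂_2 = 17 ⇒ b_1 = 27 − 8 − 17 = 2; all invariant factors of ∂_2 are 1 so no torsion. So H_1 ≅ Z^2.
rank ∂_2 = 17, rank ∂_3 = 0 ⇒ b_2 = 18 − 17 − 0 = 1. So H_2 ≅ Z.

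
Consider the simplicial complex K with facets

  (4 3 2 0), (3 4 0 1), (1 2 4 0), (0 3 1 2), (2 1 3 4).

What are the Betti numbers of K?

b_0 = 1, b_1 = 0, b_2 = 0, b_3 = 1.

Order the vertices as 0 < 1 < 2 < 3 < 4. Listing each simplex with vertices in this order, K has dimension 3 with simplices:

  0-simplices (5): [0], [1], [2], [3], [4]
  1-simplices (10): [0,1], [0,2], [0,3], [0,4], [1,2], [1,3], [1,4], [2,3], [2,4], [3,4]
  2-simplices (10): [0,1,2], [0,1,3], [0,1,4], [0,2,3], [0,2,4], [0,3,4], [1,2,3], [1,2,4], [1,3,4], [2,3,4]
  3-simplices (5): [0,1,2,3], [0,1,2,4], [0,1,3,4], [0,2,3,4], [1,2,3,4]

Hence C_0 ≅ Z^5, C_1 ≅ Z^10, C_2 ≅ Z^10, C_3 ≅ Z^5.

The boundary map ∂_1: C_1 → C_0 is given by ∂[p,q] = [q] − [p]. For instance
  ∂[0,4] = [4] − [0].
This gives a 5×10 integer matrix of rank 4; reducing to Smith normal form yields diagonal entries (1,1,1,1).

Boundary ∂_2: C_2 → C_1 sends each 2-simplex [p,q,r] to [q,r] − [p,r] + [p,q]. For instance
  ∂[1,2,4] = [2,4] − [1,4] + [1,2],
  ∂[2,3,4] = [3,4] − [2,4] + [2,3].
This gives a 10×10 integer matrix of rank 6; reducing to Smith normal form yields diagonal entries (1,1,1,1,1,1).

Boundary ∂_3: C_3 → C_2 sends each 3-simplex σ to the alternating sum Σ_i (−1)^i (σ with its i-th vertex removed). For instance
  ∂[1,2,3,4] = [2,3,4] − [1,3,4] + [1,2,4] − [1,2,3],
  ∂[0,1,2,4] = [1,2,4] − [0,2,4] + [0,1,4] − [0,1,2].
The resulting 10×5 matrix has rank 4, and its Smith normal form has invariant factors (1,1,1,1).

From H_k ≅ ker(∂_k) / im(∂_{k+1}) we obtain:

  H_0: rank C_0 − rank ∂_1 = 5 − 4 = 1, and the invariant factors of ∂_1 are all 1, so H_0 ≅ Z.
  H_1: rank ker ∂_1 − rank ∂_2 = (10 − 4) − 6 = 0, and the invariant factors of ∂_2 are all 1, so H_1 ≅ 0.
  H_2: rank ker ∂_2 − rank ∂_3 = (10 − 6) − 4 = 0, and the invariant factors of ∂_3 are all 1, so H_2 ≅ 0.
  H_3: rank ker ∂_3 − rank ∂_4 = (5 − 4) − 0 = 1, and there is no ∂_4, so H_3 ≅ Z.

Hence the Betti numbers are b_0 = 1, b_1 = 0, b_2 = 0, b_3 = 1.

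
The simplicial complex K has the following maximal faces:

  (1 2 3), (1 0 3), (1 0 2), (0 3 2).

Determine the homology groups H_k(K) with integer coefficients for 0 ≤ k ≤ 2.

H_0 = Z,  H_1 = 0,  H_2 = Z.

Order the vertices as 0 < 1 < 2 < 3. Listing each simplex with vertices in this order, K has dimension 2 with simplices:

  0-simplices (4): [0], [1], [2], [3]
  1-simplices (6): [0,1], [0,2], [0,3], [1,2], [1,3], [2,3]
  2-simplices (4): [0,1,2], [0,1,3], [0,2,3], [1,2,3]

giving chain groups C_0 ≅ Z^4, C_1 ≅ Z^6, C_2 ≅ Z^4.

∂_1: C_1 → C_0 is given by ∂[p,q] = [q] − [p].
As a 4×6 matrix over Z this has rank 3, with invariant factors (1,1,1).

∂_2: C_2 → C_1 maps a triangle to the signed sum of its edges. For instance
  ∂[0,1,2] = [1,2] − [0,2] + [0,1],
  ∂[0,2,3] = [2,3] − [0,3] + [0,2].
This gives a 6×4 integer matrix of rank 3; reducing to Smith normal form yields diagonal entries (1,1,1).

Now H_k = ker ∂_k / im ∂_{k+1}, so:

  H_0: rank C_0 − rank ∂_1 = 4 − 3 = 1, and the invariant factors of ∂_1 are all 1, so H_0 ≅ Z.
  H_1: rank ker ∂_1 − rank ∂_2 = (6 − 3) − 3 = 0, and the invariant factors of ∂_2 are all 1, so H_1 ≅ 0.
  H_2: rank ker ∂_2 − rank ∂_3 = (4 − 3) − 0 = 1, and there is no ∂_3, so H_2 ≅ Z.

As a check, the Euler characteristic is 4 − 6 + 4 = 2, which agrees with 1 − 0 + 1 = 2.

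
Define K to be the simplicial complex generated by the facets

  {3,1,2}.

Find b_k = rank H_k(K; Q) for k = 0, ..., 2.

Take the total order 1 < 2 < 3 on the vertex set. Then K (dimension 2) consists of the simplices:

  0-simplices (3): [1], [2], [3]
  1-simplices (3): [1,2], [1,3], [2,3]
  2-simplices (1): [1,2,3]

so the chain groups are C_0 ≅ Z^3, C_1 ≅ Z^3, C_2 ≅ Z^1.

Boundary ∂_1: C_1 → C_0 maps an edge to its endpoints' difference, ∂[p,q] = q − p. For instance
  ∂[2,3] = [3] − [2].
The resulting 3×3 matrix has rank 2, and its Smith normal form has invariant factors (1,1).

The boundary map ∂_2: C_2 → C_1 sends each 2-simplex [p,q,r] to [q,r] − [p,r] + [p,q]. For instance
  ∂[1,2,3] = [2,3] − [1,3] + [1,2].
As a 3×1 matrix over Z this has rank 1, with invariant factors (1).

Reading off H_k = ker ∂_k / im ∂_{k+1}:

  H_0: rank C_0 − rank ∂_1 = 3 − 2 = 1, and the invariant factors of ∂_1 are all 1, so H_0 ≅ Z.
  H_1: rank ker ∂_1 − rank ∂_2 = (3 − 2) − 1 = 0, and the invariant factors of ∂_2 are all 1, so H_1 ≅ 0.
  H_2: rank ker ∂_2 − rank ∂_3 = (1 − 1) − 0 = 0, and there is no ∂_3, so H_2 ≅ 0.

As a check, the Euler characteristic is 3 − 3 + 1 = 1, which agrees with 1 − 0 + 0 = 1.

Hence the Betti numbers are b_0 = 1, b_1 = 0, b_2 = 0.

b_0 = 1, b_1 = 0, b_2 = 0.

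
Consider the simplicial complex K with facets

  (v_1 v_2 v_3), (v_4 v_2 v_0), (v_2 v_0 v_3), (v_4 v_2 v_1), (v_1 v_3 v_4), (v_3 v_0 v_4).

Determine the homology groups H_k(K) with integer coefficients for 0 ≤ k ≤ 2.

Fix the vertex order v_0 < v_1 < v_2 < v_3 < v_4 and write every simplex with vertices in increasing order. Then dim K = 2 and the simplices of K are:

  0-simplices (5): [v_0], [v_1], [v_2], [v_3], [v_4]
  1-simplices (9): [v_0,v_2], [v_0,v_3], [v_0,v_4], [v_1,v_2], [v_1,v_3], [v_1,v_4], [v_2,v_3], [v_2,v_4], [v_3,v_4]
  2-simplices (6): [v_0,v_2,v_3], [v_0,v_2,v_4], [v_0,v_3,v_4], [v_1,v_2,v_3], [v_1,v_2,v_4], [v_1,v_3,v_4]

so the chain groups are C_0 ≅ Z^5, C_1 ≅ Z^9, C_2 ≅ Z^6.

The boundary map ∂_1: C_1 → C_0 maps an edge to its endpoints' difference, ∂[p,q] = q − p. For instance
  ∂[v_2,v_3] = [v_3] − [v_2].
The 5×9 boundary matrix has rank 4 and Smith normal form diag(1,1,1,1).

The boundary map ∂_2: C_2 → C_1 sends each 2-simplex [p,q,r] to [q,r] − [p,r] + [p,q]. For instance
  ∂[v_1,v_3,v_4] = [v_3,v_4] − [v_1,v_4] + [v_1,v_3],
  ∂[v_1,v_2,v_3] = [v_2,v_3] − [v_1,v_3] + [v_1,v_2].
This gives a 9×6 integer matrix of rank 5; reducing to Smith normal form yields diagonal entries (1,1,1,1,1).

Reading off H_k = ker ∂_k / im ∂_{k+1}:

  H_0: rank C_0 − rank ∂_1 = 5 − 4 = 1, and the invariant factors of ∂_1 are all 1, so H_0 = Z.
  H_1: rank ker ∂_1 − rank ∂_2 = (9 − 4) − 5 = 0, and the invariant factors of ∂_2 are all 1, so H_1 = 0.
  H_2: rank ker ∂_2 − rank ∂_3 = (6 − 5) − 0 = 1, and there is no ∂_3, so H_2 = Z.

H_0 ≅ Z,  H_1 = 0,  H_2 ≅ Z.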